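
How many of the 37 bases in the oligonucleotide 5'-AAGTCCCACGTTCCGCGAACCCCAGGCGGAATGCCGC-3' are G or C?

Base counts: A=8, C=15, T=4, G=10
G+C = 10 + 15 = 25

25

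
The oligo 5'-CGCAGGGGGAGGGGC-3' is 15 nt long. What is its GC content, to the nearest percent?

87%

Base counts: T=0, C=3, G=10, A=2
G+C = 10 + 3 = 13 out of 15 bases
%GC = 13/15 × 100 = 86.67% ≈ 87%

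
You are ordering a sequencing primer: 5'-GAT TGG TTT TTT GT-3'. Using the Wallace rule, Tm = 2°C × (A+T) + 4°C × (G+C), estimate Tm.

Counting bases: A=1, T=9, G=4, C=0
So N_AT = 10 and N_GC = 4.
Tm = 4·4 + 2·10 = 16 + 20 = 36°C

36°C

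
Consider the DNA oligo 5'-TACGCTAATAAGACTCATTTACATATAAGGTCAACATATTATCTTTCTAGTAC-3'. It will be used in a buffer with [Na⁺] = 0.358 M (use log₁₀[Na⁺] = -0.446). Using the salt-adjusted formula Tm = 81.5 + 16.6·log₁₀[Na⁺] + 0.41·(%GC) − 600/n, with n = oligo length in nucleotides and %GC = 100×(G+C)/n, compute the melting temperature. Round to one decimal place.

74.4°C

Length n = 53. Scanning the sequence gives T=19, C=10, A=19, G=5.
G+C = 15, so %GC = 15/53 × 100 = 28.302%
Salt term: 16.6 × (-0.446) = -7.404
GC term: 0.41 × 28.302 = 11.604; length term: −600/53 = −11.321
Tm = 81.5 + (-7.404) + 11.604 − 11.321 = 74.379 → 74.4°C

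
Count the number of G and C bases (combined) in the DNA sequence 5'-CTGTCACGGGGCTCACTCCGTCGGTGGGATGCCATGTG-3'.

25

Base counts: C=11, G=14, A=4, T=9
Total G or C: 14 + 11 = 25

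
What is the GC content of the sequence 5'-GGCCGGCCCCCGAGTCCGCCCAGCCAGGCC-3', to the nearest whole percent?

A=3, C=16, G=10, T=1
G+C = 10 + 16 = 26 out of 30 bases
%GC = 26/30 × 100 = 86.67% ≈ 87%

87%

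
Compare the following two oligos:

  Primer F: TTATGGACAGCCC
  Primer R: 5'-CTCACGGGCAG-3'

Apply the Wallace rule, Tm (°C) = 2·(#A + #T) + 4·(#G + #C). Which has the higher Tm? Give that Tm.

Primer F, 40°C

Primer F: A+T=6, G+C=7 → Tm = 2(6)+4(7) = 40°C
Primer R: A+T=3, G+C=8 → Tm = 2(3)+4(8) = 38°C
40°C vs 38°C → primer F is higher.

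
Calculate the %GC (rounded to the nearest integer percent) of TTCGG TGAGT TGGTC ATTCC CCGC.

Base counts: A=2, C=7, G=7, T=8
G+C = 7 + 7 = 14 out of 24 bases
%GC = 14/24 × 100 = 58.33% ≈ 58%

58%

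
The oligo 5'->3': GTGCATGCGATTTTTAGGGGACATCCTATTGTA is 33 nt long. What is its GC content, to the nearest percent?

Base counts: C=5, G=9, A=7, T=12
G+C = 9 + 5 = 14 out of 33 bases
%GC = 14/33 × 100 = 42.42% ≈ 42%

42%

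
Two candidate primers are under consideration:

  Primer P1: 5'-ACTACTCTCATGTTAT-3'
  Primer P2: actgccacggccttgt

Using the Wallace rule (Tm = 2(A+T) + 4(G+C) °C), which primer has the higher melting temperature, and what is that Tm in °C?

Primer P1: A+T=11, G+C=5 → Tm = 2(11)+4(5) = 42°C
Primer P2: A+T=6, G+C=10 → Tm = 2(6)+4(10) = 52°C
42°C vs 52°C → primer P2 is higher.

Primer P2, 52°C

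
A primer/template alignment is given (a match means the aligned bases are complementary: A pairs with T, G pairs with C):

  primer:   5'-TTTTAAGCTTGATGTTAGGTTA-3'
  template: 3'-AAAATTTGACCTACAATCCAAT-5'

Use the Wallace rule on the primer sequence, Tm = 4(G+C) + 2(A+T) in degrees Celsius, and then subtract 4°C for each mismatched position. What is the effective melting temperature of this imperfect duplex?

Primer base counts: A=5, T=11, G=5, C=1 → A+T=16, G+C=6
Perfect-match Tm = 2(16) + 4(6) = 32 + 24 = 56°C
Mismatches (positions where the bases are not complementary): 2 (at positions 7, 10)
Effective Tm = 56 − 2×4 = 56 − 8 = 48°C

48°C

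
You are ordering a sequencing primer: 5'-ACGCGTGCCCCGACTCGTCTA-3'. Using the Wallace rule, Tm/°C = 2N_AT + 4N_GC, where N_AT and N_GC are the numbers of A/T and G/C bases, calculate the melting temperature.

70°C

Counting bases: G=5, T=4, A=3, C=9
AT pairs contribute 7, GC pairs contribute 14.
Tm = 2×7 + 4×14 = 70°C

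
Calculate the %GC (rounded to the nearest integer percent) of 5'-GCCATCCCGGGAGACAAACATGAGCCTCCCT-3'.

Base counts: C=12, T=4, A=8, G=7
G+C = 7 + 12 = 19 out of 31 bases
%GC = 19/31 × 100 = 61.29% ≈ 61%

61%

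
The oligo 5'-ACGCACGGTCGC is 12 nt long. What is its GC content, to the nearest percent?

G=4, A=2, T=1, C=5
G+C = 4 + 5 = 9 out of 12 bases
%GC = 9/12 × 100 = 75% ≈ 75%

75%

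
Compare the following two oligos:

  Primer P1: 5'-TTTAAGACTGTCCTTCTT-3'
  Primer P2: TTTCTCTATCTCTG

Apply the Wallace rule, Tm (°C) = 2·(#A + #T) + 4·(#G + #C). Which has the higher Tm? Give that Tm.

Primer P1, 48°C

Primer P1: A+T=12, G+C=6 → Tm = 2(12)+4(6) = 48°C
Primer P2: A+T=9, G+C=5 → Tm = 2(9)+4(5) = 38°C
48°C vs 38°C → primer P1 is higher.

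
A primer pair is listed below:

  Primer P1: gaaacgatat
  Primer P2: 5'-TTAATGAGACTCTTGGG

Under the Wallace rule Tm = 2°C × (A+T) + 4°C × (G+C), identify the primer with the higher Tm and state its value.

Primer P1: A+T=7, G+C=3 → Tm = 2(7)+4(3) = 26°C
Primer P2: A+T=10, G+C=7 → Tm = 2(10)+4(7) = 48°C
26°C vs 48°C → primer P2 is higher.

Primer P2, 48°C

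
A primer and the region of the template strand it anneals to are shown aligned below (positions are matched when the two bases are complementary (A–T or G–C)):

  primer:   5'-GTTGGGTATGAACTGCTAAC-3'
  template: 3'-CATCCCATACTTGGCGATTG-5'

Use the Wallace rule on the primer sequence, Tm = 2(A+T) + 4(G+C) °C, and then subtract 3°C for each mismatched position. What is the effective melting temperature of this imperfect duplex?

Primer base counts: A=5, T=6, G=6, C=3 → A+T=11, G+C=9
Perfect-match Tm = 2(11) + 4(9) = 22 + 36 = 58°C
Mismatches (positions where the bases are not complementary): 2 (at positions 3, 14)
Effective Tm = 58 − 2×3 = 58 − 6 = 52°C

52°C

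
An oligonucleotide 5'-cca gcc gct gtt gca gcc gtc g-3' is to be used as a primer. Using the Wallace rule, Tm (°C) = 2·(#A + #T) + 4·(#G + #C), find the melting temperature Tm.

76°C

Counting bases: T=4, G=7, C=9, A=2
A+T = 6, G+C = 16
Tm = 2(6) + 4(16) = 12 + 64 = 76°C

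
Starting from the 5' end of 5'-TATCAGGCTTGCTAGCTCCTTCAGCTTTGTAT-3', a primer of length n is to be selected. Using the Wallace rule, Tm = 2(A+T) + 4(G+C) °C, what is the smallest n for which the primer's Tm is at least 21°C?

n = 8

First 7 bases: TATCAGG → Tm = 20°C (< 21°C)
First 8 bases: TATCAGGC → Tm = 24°C (≥ 21°C)
Each additional base adds 2°C (A/T) or 4°C (G/C), so Tm is non-decreasing in n; n = 8 is the first length to reach 21°C.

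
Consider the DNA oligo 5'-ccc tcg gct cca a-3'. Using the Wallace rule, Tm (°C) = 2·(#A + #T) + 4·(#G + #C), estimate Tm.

T=2, A=2, G=2, C=7
A+T = 4, G+C = 9
Tm = 4·9 + 2·4 = 36 + 8 = 44°C

44°C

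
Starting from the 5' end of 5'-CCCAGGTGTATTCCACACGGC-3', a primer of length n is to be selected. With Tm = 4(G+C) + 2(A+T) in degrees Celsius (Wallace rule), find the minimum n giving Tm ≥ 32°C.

First 9 bases: CCCAGGTGT → Tm = 30°C (< 32°C)
First 10 bases: CCCAGGTGTA → Tm = 32°C (≥ 32°C)
Since every base adds ≥2°C, Tm only increases with n, so the threshold is first crossed at n = 10.

n = 10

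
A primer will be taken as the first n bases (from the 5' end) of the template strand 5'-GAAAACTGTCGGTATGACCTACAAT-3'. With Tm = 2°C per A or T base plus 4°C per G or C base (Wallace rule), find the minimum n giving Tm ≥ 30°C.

First 10 bases: GAAAACTGTC → Tm = 28°C (< 30°C)
First 11 bases: GAAAACTGTCG → Tm = 32°C (≥ 30°C)
Each additional base adds 2°C (A/T) or 4°C (G/C), so Tm is non-decreasing in n; n = 11 is the first length to reach 30°C.

n = 11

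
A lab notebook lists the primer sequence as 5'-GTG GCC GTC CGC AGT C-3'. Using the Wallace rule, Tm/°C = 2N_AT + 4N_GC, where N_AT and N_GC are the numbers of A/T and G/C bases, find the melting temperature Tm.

56°C

Counting bases: C=6, T=3, A=1, G=6
So N_AT = 4 and N_GC = 12.
Tm = 2×4 + 4×12 = 56°C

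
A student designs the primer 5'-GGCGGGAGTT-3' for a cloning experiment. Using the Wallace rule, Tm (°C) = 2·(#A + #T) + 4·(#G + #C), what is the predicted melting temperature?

34°C

Scanning the sequence gives T=2, G=6, C=1, A=1.
A+T = 3, G+C = 7
Tm = 4·7 + 2·3 = 28 + 6 = 34°C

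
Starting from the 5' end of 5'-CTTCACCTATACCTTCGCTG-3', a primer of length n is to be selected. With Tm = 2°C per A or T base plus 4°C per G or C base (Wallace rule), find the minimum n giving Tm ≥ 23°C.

First 7 bases: CTTCACC → Tm = 22°C (< 23°C)
First 8 bases: CTTCACCT → Tm = 24°C (≥ 23°C)
Since every base adds ≥2°C, Tm only increases with n, so the threshold is first crossed at n = 8.

n = 8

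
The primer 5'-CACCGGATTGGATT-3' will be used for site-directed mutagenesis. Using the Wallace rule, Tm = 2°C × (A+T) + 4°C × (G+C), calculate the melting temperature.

Counting bases: G=4, T=4, C=3, A=3
So N_AT = 7 and N_GC = 7.
Tm = 2×7 + 4×7 = 42°C

42°C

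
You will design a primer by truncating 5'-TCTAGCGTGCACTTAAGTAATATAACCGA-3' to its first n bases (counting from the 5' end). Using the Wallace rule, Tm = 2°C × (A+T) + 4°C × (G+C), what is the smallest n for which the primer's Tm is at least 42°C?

n = 14

First 13 bases: TCTAGCGTGCACT → Tm = 40°C (< 42°C)
First 14 bases: TCTAGCGTGCACTT → Tm = 42°C (≥ 42°C)
Each additional base adds 2°C (A/T) or 4°C (G/C), so Tm is non-decreasing in n; n = 14 is the first length to reach 42°C.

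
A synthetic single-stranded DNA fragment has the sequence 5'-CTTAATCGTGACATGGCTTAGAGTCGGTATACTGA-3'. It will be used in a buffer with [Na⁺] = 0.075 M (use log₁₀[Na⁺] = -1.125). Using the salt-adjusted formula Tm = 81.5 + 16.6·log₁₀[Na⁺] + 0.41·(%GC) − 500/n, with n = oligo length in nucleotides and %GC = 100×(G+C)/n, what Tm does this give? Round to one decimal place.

66.1°C

Length n = 35. C=6, G=9, A=9, T=11
G+C = 15, so %GC = 15/35 × 100 = 42.857%
Salt term: 16.6 × (-1.125) = -18.675
GC term: 0.41 × 42.857 = 17.571; length term: −500/35 = −14.286
Tm = 81.5 + (-18.675) + 17.571 − 14.286 = 66.11 → 66.1°C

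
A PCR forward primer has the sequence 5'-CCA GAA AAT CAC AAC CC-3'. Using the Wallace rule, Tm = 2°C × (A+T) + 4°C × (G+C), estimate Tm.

50°C

G=1, C=7, T=1, A=8
AT pairs contribute 9, GC pairs contribute 8.
Tm = 2(9) + 4(8) = 18 + 32 = 50°C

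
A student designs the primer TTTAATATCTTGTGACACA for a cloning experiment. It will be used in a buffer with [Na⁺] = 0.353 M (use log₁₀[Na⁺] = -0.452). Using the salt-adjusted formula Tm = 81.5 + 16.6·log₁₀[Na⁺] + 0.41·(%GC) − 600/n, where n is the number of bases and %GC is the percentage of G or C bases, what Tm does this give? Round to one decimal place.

53.2°C

Length n = 19. Counting bases: C=3, G=2, A=6, T=8
G+C = 5, so %GC = 5/19 × 100 = 26.316%
Salt term: 16.6 × (-0.452) = -7.503
GC term: 0.41 × 26.316 = 10.79; length term: −600/19 = −31.579
Tm = 81.5 + (-7.503) + 10.79 − 31.579 = 53.208 → 53.2°C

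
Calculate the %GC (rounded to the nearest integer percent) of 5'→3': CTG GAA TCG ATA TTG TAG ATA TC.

C=3, T=8, G=5, A=7
G+C = 5 + 3 = 8 out of 23 bases
%GC = 8/23 × 100 = 34.78% ≈ 35%

35%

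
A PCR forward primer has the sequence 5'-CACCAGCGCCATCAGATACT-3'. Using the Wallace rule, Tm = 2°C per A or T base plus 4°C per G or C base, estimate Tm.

62°C

Counting bases: A=6, C=8, G=3, T=3
AT pairs contribute 9, GC pairs contribute 11.
Tm = 2×9 + 4×11 = 62°C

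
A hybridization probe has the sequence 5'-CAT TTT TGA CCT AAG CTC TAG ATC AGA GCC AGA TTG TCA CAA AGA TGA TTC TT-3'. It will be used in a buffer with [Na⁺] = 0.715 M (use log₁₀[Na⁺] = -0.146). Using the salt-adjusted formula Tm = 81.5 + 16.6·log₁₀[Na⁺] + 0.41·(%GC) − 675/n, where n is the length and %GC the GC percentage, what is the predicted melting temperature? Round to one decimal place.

81.8°C

Length n = 53. A=16, C=11, T=17, G=9
G+C = 20, so %GC = 20/53 × 100 = 37.736%
Salt term: 16.6 × (-0.146) = -2.424
GC term: 0.41 × 37.736 = 15.472; length term: −675/53 = −12.736
Tm = 81.5 + (-2.424) + 15.472 − 12.736 = 81.812 → 81.8°C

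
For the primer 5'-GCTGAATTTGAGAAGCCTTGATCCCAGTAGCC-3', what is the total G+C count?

Base counts: G=8, T=8, C=8, A=8
G+C = 8 + 8 = 16

16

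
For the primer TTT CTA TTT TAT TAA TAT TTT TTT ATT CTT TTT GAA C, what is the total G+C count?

4

Base counts: T=25, C=3, A=8, G=1
Total G or C: 1 + 3 = 4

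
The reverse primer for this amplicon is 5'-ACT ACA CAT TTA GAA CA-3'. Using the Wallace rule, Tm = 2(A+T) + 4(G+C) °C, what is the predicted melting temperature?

A=8, G=1, C=4, T=4
So N_AT = 12 and N_GC = 5.
Tm = 4·5 + 2·12 = 20 + 24 = 44°C

44°C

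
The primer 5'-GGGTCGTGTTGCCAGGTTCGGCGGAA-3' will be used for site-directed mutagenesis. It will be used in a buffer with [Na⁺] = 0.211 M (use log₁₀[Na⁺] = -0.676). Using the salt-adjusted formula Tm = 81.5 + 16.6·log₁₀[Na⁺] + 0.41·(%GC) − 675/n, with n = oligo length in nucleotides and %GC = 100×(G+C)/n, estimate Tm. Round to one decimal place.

71.1°C

Length n = 26. Scanning the sequence gives T=6, C=5, A=3, G=12.
G+C = 17, so %GC = 17/26 × 100 = 65.385%
Salt term: 16.6 × (-0.676) = -11.222
GC term: 0.41 × 65.385 = 26.808; length term: −675/26 = −25.962
Tm = 81.5 + (-11.222) + 26.808 − 25.962 = 71.124 → 71.1°C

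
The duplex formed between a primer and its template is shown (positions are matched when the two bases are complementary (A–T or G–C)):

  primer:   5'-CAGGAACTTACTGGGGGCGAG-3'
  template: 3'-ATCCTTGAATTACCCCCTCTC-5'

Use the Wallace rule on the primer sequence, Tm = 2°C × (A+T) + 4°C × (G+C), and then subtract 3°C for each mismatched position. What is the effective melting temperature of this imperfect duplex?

Primer base counts: A=5, T=3, G=9, C=4 → A+T=8, G+C=13
Perfect-match Tm = 2(8) + 4(13) = 16 + 52 = 68°C
Mismatches (positions where the bases are not complementary): 3 (at positions 1, 11, 18)
Effective Tm = 68 − 3×3 = 68 − 9 = 59°C

59°C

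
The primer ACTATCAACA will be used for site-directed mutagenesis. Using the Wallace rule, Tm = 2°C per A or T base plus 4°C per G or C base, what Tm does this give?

Counting bases: T=2, A=5, G=0, C=3
So N_AT = 7 and N_GC = 3.
Tm = 2×7 + 4×3 = 26°C

26°C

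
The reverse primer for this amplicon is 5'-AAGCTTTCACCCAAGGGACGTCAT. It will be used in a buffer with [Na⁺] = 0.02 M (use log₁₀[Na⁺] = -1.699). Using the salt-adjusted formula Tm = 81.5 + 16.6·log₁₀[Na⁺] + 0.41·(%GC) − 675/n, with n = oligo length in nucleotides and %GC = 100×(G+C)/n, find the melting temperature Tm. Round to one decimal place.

45.7°C

Length n = 24. Counting bases: C=7, T=5, A=7, G=5
G+C = 12, so %GC = 12/24 × 100 = 50%
Salt term: 16.6 × (-1.699) = -28.203
GC term: 0.41 × 50 = 20.5; length term: −675/24 = −28.125
Tm = 81.5 + (-28.203) + 20.5 − 28.125 = 45.672 → 45.7°C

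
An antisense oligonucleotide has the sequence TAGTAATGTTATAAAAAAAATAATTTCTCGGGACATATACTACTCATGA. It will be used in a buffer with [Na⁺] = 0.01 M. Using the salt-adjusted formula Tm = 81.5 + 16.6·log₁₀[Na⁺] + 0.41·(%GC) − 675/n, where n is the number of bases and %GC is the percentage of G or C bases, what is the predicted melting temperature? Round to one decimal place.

Length n = 49. Counting bases: T=16, A=21, G=6, C=6
G+C = 12, so %GC = 12/49 × 100 = 24.49%
Salt term: 16.6 × (-2) = -33.2
GC term: 0.41 × 24.49 = 10.041; length term: −675/49 = −13.776
Tm = 81.5 + (-33.2) + 10.041 − 13.776 = 44.565 → 44.6°C

44.6°C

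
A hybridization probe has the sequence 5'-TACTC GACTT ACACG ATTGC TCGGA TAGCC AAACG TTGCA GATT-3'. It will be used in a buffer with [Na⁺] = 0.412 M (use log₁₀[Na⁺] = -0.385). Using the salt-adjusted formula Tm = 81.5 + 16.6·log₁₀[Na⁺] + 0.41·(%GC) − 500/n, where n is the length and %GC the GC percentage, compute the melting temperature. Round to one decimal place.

82.4°C

Length n = 44. Scanning the sequence gives A=12, G=9, C=11, T=12.
G+C = 20, so %GC = 20/44 × 100 = 45.455%
Salt term: 16.6 × (-0.385) = -6.391
GC term: 0.41 × 45.455 = 18.637; length term: −500/44 = −11.364
Tm = 81.5 + (-6.391) + 18.637 − 11.364 = 82.382 → 82.4°C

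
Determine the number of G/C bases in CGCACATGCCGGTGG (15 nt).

Counting bases: A=2, C=5, G=6, T=2
G+C = 6 + 5 = 11

11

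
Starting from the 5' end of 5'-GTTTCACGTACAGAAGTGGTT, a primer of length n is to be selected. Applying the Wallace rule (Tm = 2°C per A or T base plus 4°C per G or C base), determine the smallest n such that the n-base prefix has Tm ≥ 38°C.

First 12 bases: GTTTCACGTACA → Tm = 34°C (< 38°C)
First 13 bases: GTTTCACGTACAG → Tm = 38°C (≥ 38°C)
Each additional base adds 2°C (A/T) or 4°C (G/C), so Tm is non-decreasing in n; n = 13 is the first length to reach 38°C.

n = 13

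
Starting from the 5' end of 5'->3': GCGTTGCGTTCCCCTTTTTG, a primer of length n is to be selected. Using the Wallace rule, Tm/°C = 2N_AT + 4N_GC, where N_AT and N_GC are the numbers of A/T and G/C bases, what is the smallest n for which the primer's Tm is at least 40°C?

n = 12

First 11 bases: GCGTTGCGTTC → Tm = 36°C (< 40°C)
First 12 bases: GCGTTGCGTTCC → Tm = 40°C (≥ 40°C)
Since every base adds ≥2°C, Tm only increases with n, so the threshold is first crossed at n = 12.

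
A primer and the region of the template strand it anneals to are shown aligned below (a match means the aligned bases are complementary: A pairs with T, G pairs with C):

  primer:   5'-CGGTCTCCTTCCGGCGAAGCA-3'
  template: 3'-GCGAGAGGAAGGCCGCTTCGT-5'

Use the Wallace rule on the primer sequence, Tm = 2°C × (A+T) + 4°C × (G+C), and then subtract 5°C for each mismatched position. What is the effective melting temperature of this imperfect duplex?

Primer base counts: A=3, T=4, G=6, C=8 → A+T=7, G+C=14
Perfect-match Tm = 2(7) + 4(14) = 14 + 56 = 70°C
Mismatches (positions where the bases are not complementary): 1 (at position 3)
Effective Tm = 70 − 1×5 = 70 − 5 = 65°C

65°C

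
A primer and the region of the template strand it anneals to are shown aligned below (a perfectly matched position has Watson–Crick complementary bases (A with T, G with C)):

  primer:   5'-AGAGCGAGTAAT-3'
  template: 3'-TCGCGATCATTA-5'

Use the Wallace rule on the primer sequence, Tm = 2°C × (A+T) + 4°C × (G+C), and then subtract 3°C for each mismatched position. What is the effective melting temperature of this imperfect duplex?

Primer base counts: A=5, T=2, G=4, C=1 → A+T=7, G+C=5
Perfect-match Tm = 2(7) + 4(5) = 14 + 20 = 34°C
Mismatches (positions where the bases are not complementary): 2 (at positions 3, 6)
Effective Tm = 34 − 2×3 = 34 − 6 = 28°C

28°C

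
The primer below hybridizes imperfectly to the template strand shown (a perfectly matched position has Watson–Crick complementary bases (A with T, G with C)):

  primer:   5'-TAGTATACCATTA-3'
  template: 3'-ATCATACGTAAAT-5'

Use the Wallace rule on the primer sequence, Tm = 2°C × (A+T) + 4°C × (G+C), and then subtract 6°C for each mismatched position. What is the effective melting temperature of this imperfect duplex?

14°C

Primer base counts: A=5, T=5, G=1, C=2 → A+T=10, G+C=3
Perfect-match Tm = 2(10) + 4(3) = 20 + 12 = 32°C
Mismatches (positions where the bases are not complementary): 3 (at positions 7, 9, 10)
Effective Tm = 32 − 3×6 = 32 − 18 = 14°C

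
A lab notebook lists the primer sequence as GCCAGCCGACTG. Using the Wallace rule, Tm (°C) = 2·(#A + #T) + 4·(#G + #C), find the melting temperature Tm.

42°C

Scanning the sequence gives A=2, T=1, G=4, C=5.
AT pairs contribute 3, GC pairs contribute 9.
Tm = 2(3) + 4(9) = 6 + 36 = 42°C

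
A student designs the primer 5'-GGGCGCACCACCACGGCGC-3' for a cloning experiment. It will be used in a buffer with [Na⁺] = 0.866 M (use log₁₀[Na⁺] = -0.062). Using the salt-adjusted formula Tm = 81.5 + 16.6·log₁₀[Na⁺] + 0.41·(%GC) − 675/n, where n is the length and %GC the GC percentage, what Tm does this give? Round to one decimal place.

Length n = 19. Counting bases: T=0, A=3, C=9, G=7
G+C = 16, so %GC = 16/19 × 100 = 84.211%
Salt term: 16.6 × (-0.062) = -1.029
GC term: 0.41 × 84.211 = 34.527; length term: −675/19 = −35.526
Tm = 81.5 + (-1.029) + 34.527 − 35.526 = 79.472 → 79.5°C

79.5°C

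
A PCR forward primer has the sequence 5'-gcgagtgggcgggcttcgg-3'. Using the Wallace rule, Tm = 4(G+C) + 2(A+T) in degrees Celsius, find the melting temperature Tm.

68°C

Scanning the sequence gives G=11, A=1, T=3, C=4.
AT pairs contribute 4, GC pairs contribute 15.
Tm = 4·15 + 2·4 = 60 + 8 = 68°C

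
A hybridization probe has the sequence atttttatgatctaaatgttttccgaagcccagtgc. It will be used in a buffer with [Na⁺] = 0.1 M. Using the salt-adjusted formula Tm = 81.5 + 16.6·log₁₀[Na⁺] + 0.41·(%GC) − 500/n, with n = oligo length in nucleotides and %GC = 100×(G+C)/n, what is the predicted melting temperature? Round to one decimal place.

65.8°C

Length n = 36. Counting bases: G=6, C=7, T=14, A=9
G+C = 13, so %GC = 13/36 × 100 = 36.111%
Salt term: 16.6 × (-1) = -16.6
GC term: 0.41 × 36.111 = 14.806; length term: −500/36 = −13.889
Tm = 81.5 + (-16.6) + 14.806 − 13.889 = 65.817 → 65.8°C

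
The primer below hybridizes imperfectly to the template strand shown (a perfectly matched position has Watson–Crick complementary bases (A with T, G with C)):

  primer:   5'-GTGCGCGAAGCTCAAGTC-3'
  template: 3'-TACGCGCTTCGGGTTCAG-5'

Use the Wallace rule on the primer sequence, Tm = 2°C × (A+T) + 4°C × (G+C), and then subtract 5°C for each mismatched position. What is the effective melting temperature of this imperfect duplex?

48°C

Primer base counts: A=4, T=3, G=6, C=5 → A+T=7, G+C=11
Perfect-match Tm = 2(7) + 4(11) = 14 + 44 = 58°C
Mismatches (positions where the bases are not complementary): 2 (at positions 1, 12)
Effective Tm = 58 − 2×5 = 58 − 10 = 48°C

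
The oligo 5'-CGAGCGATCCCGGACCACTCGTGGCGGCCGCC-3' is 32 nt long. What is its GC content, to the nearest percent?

Base counts: A=4, G=11, T=3, C=14
G+C = 11 + 14 = 25 out of 32 bases
%GC = 25/32 × 100 = 78.12% ≈ 78%

78%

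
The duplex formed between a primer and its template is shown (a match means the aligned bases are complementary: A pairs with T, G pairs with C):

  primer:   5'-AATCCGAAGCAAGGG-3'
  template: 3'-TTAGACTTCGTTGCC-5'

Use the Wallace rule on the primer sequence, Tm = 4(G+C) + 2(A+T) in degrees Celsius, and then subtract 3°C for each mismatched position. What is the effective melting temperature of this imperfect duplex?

40°C

Primer base counts: A=6, T=1, G=5, C=3 → A+T=7, G+C=8
Perfect-match Tm = 2(7) + 4(8) = 14 + 32 = 46°C
Mismatches (positions where the bases are not complementary): 2 (at positions 5, 13)
Effective Tm = 46 − 2×3 = 46 − 6 = 40°C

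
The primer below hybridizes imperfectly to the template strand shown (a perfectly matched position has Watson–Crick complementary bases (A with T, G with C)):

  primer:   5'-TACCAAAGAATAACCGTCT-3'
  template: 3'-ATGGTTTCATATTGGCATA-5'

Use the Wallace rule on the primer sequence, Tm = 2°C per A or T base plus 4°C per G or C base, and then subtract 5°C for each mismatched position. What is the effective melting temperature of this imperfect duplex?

42°C

Primer base counts: A=8, T=4, G=2, C=5 → A+T=12, G+C=7
Perfect-match Tm = 2(12) + 4(7) = 24 + 28 = 52°C
Mismatches (positions where the bases are not complementary): 2 (at positions 9, 18)
Effective Tm = 52 − 2×5 = 52 − 10 = 42°C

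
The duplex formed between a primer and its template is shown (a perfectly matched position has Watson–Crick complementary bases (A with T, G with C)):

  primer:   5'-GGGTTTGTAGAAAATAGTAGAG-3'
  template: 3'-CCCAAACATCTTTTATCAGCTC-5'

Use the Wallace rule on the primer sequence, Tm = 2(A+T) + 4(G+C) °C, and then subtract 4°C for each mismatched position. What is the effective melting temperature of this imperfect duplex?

56°C

Primer base counts: A=8, T=6, G=8, C=0 → A+T=14, G+C=8
Perfect-match Tm = 2(14) + 4(8) = 28 + 32 = 60°C
Mismatches (positions where the bases are not complementary): 1 (at position 19)
Effective Tm = 60 − 1×4 = 60 − 4 = 56°C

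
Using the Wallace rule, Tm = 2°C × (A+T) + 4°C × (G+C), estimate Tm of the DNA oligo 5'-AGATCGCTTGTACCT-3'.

Counting bases: T=5, A=3, C=4, G=3
So N_AT = 8 and N_GC = 7.
Tm = 4·7 + 2·8 = 28 + 16 = 44°C

44°C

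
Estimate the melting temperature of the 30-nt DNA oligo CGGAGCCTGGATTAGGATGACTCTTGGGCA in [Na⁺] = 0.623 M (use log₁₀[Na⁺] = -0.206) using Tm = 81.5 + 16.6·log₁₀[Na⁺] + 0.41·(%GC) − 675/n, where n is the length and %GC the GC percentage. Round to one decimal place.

78.8°C

Length n = 30. Scanning the sequence gives T=7, A=6, C=6, G=11.
G+C = 17, so %GC = 17/30 × 100 = 56.667%
Salt term: 16.6 × (-0.206) = -3.42
GC term: 0.41 × 56.667 = 23.233; length term: −675/30 = −22.5
Tm = 81.5 + (-3.42) + 23.233 − 22.5 = 78.813 → 78.8°C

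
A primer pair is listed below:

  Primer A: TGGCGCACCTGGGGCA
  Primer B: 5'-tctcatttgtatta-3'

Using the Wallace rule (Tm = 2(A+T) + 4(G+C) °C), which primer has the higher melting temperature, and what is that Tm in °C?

Primer A: A+T=4, G+C=12 → Tm = 2(4)+4(12) = 56°C
Primer B: A+T=11, G+C=3 → Tm = 2(11)+4(3) = 34°C
56°C vs 34°C → primer A is higher.

Primer A, 56°C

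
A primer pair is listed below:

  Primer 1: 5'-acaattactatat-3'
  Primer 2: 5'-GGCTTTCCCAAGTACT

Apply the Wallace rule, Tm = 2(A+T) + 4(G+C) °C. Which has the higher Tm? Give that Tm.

Primer 1: A+T=11, G+C=2 → Tm = 2(11)+4(2) = 30°C
Primer 2: A+T=8, G+C=8 → Tm = 2(8)+4(8) = 48°C
30°C vs 48°C → primer 2 is higher.

Primer 2, 48°C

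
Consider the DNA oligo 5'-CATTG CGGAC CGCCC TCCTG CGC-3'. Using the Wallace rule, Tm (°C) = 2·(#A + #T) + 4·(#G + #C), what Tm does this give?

80°C

Counting bases: G=6, T=4, A=2, C=11
So N_AT = 6 and N_GC = 17.
Tm = 2×6 + 4×17 = 80°C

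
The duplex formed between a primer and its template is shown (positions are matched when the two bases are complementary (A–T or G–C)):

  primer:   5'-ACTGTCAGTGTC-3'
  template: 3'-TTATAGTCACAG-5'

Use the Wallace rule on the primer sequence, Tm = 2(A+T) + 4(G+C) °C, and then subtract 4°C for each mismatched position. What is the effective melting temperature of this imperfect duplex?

28°C

Primer base counts: A=2, T=4, G=3, C=3 → A+T=6, G+C=6
Perfect-match Tm = 2(6) + 4(6) = 12 + 24 = 36°C
Mismatches (positions where the bases are not complementary): 2 (at positions 2, 4)
Effective Tm = 36 − 2×4 = 36 − 8 = 28°C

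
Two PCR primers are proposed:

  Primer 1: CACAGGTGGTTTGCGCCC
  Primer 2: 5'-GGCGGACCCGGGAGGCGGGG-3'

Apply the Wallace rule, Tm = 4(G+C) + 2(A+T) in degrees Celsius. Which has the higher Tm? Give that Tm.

Primer 1: A+T=6, G+C=12 → Tm = 2(6)+4(12) = 60°C
Primer 2: A+T=2, G+C=18 → Tm = 2(2)+4(18) = 76°C
60°C vs 76°C → primer 2 is higher.

Primer 2, 76°C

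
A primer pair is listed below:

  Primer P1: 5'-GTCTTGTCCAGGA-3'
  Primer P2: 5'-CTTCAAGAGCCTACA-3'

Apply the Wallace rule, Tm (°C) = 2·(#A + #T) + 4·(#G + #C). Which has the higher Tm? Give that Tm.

Primer P2, 44°C

Primer P1: A+T=6, G+C=7 → Tm = 2(6)+4(7) = 40°C
Primer P2: A+T=8, G+C=7 → Tm = 2(8)+4(7) = 44°C
40°C vs 44°C → primer P2 is higher.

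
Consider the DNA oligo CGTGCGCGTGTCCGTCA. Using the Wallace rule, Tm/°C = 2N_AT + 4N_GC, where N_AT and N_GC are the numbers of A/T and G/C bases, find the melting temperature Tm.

58°C

T=4, A=1, C=6, G=6
AT pairs contribute 5, GC pairs contribute 12.
Tm = 2×5 + 4×12 = 58°C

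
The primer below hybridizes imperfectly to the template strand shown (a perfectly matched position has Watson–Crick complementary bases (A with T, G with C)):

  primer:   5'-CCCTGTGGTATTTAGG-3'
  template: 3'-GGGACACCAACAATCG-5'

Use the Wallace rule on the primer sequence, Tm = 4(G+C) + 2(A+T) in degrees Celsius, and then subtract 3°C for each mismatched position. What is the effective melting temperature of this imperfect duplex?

39°C

Primer base counts: A=2, T=6, G=5, C=3 → A+T=8, G+C=8
Perfect-match Tm = 2(8) + 4(8) = 16 + 32 = 48°C
Mismatches (positions where the bases are not complementary): 3 (at positions 10, 11, 16)
Effective Tm = 48 − 3×3 = 48 − 9 = 39°C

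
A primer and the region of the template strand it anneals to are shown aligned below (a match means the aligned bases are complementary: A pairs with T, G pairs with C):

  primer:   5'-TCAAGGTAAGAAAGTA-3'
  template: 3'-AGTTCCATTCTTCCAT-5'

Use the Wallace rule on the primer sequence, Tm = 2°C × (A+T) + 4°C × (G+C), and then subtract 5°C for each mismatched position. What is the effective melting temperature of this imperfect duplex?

37°C

Primer base counts: A=8, T=3, G=4, C=1 → A+T=11, G+C=5
Perfect-match Tm = 2(11) + 4(5) = 22 + 20 = 42°C
Mismatches (positions where the bases are not complementary): 1 (at position 13)
Effective Tm = 42 − 1×5 = 42 − 5 = 37°C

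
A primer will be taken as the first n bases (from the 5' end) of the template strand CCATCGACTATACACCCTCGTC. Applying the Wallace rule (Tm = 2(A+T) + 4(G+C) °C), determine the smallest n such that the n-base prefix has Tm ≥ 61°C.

First 19 bases: CCATCGACTATACACCCTC → Tm = 58°C (< 61°C)
First 20 bases: CCATCGACTATACACCCTCG → Tm = 62°C (≥ 61°C)
Since every base adds ≥2°C, Tm only increases with n, so the threshold is first crossed at n = 20.

n = 20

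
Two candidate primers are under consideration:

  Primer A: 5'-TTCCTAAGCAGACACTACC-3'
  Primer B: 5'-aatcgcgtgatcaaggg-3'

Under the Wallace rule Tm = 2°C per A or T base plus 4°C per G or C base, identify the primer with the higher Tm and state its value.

Primer A, 56°C

Primer A: A+T=10, G+C=9 → Tm = 2(10)+4(9) = 56°C
Primer B: A+T=8, G+C=9 → Tm = 2(8)+4(9) = 52°C
56°C vs 52°C → primer A is higher.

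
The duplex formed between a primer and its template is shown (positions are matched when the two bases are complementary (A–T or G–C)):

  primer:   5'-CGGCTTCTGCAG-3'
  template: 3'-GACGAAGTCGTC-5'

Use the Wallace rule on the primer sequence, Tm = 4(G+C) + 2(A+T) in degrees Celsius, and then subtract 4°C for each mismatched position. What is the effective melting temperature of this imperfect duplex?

32°C

Primer base counts: A=1, T=3, G=4, C=4 → A+T=4, G+C=8
Perfect-match Tm = 2(4) + 4(8) = 8 + 32 = 40°C
Mismatches (positions where the bases are not complementary): 2 (at positions 2, 8)
Effective Tm = 40 − 2×4 = 40 − 8 = 32°C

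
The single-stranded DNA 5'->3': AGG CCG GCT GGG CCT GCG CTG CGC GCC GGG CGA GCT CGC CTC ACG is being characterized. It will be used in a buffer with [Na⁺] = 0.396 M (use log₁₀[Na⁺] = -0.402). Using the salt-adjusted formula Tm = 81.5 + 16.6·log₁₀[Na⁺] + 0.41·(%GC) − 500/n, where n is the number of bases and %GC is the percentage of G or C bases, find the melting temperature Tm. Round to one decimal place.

Length n = 45. T=5, G=19, C=18, A=3
G+C = 37, so %GC = 37/45 × 100 = 82.222%
Salt term: 16.6 × (-0.402) = -6.673
GC term: 0.41 × 82.222 = 33.711; length term: −500/45 = −11.111
Tm = 81.5 + (-6.673) + 33.711 − 11.111 = 97.427 → 97.4°C

97.4°C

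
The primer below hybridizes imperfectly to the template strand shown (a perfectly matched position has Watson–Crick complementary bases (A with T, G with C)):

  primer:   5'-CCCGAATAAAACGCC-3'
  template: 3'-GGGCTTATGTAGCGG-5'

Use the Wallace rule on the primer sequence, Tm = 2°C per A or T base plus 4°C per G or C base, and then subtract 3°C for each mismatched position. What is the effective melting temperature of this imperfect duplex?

40°C

Primer base counts: A=6, T=1, G=2, C=6 → A+T=7, G+C=8
Perfect-match Tm = 2(7) + 4(8) = 14 + 32 = 46°C
Mismatches (positions where the bases are not complementary): 2 (at positions 9, 11)
Effective Tm = 46 − 2×3 = 46 − 6 = 40°C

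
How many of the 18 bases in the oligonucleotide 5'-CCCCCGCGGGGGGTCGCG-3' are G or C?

Scanning the sequence gives C=8, A=0, G=9, T=1.
Total G or C: 9 + 8 = 17

17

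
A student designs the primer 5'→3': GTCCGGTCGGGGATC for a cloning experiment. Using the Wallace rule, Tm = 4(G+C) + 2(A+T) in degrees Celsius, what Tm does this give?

Base counts: G=7, C=4, T=3, A=1
So N_AT = 4 and N_GC = 11.
Tm = 4·11 + 2·4 = 44 + 8 = 52°C

52°C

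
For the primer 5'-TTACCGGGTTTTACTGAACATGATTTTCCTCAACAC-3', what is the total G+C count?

Base counts: T=13, G=5, A=9, C=9
Total G or C: 5 + 9 = 14

14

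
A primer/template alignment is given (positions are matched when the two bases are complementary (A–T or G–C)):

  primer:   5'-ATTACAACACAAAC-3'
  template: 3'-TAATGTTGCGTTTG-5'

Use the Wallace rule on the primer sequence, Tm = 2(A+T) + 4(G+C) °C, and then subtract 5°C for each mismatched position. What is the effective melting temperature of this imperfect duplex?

Primer base counts: A=8, T=2, G=0, C=4 → A+T=10, G+C=4
Perfect-match Tm = 2(10) + 4(4) = 20 + 16 = 36°C
Mismatches (positions where the bases are not complementary): 1 (at position 9)
Effective Tm = 36 − 1×5 = 36 − 5 = 31°C

31°C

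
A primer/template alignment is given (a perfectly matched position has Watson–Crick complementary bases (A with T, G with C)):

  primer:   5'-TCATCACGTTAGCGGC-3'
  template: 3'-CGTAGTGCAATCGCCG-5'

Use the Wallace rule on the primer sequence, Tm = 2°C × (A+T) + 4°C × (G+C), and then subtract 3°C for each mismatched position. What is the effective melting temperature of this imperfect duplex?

47°C

Primer base counts: A=3, T=4, G=4, C=5 → A+T=7, G+C=9
Perfect-match Tm = 2(7) + 4(9) = 14 + 36 = 50°C
Mismatches (positions where the bases are not complementary): 1 (at position 1)
Effective Tm = 50 − 1×3 = 50 − 3 = 47°C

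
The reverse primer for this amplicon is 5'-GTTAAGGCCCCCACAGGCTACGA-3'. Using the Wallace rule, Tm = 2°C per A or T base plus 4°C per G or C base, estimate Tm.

74°C

Counting bases: T=3, A=6, C=8, G=6
AT pairs contribute 9, GC pairs contribute 14.
Tm = 4·14 + 2·9 = 56 + 18 = 74°C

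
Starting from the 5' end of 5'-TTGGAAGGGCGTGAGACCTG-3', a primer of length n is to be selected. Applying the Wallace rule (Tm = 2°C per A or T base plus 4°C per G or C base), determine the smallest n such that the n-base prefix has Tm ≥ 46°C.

n = 15

First 14 bases: TTGGAAGGGCGTGA → Tm = 44°C (< 46°C)
First 15 bases: TTGGAAGGGCGTGAG → Tm = 48°C (≥ 46°C)
Each additional base adds 2°C (A/T) or 4°C (G/C), so Tm is non-decreasing in n; n = 15 is the first length to reach 46°C.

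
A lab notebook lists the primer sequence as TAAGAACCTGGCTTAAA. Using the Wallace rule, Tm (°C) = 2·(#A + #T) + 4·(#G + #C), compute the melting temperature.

Scanning the sequence gives G=3, A=7, T=4, C=3.
AT pairs contribute 11, GC pairs contribute 6.
Tm = 2×11 + 4×6 = 46°C

46°C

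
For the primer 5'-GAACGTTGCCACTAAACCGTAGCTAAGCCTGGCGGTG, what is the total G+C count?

Counting bases: A=9, G=11, T=7, C=10
G+C = 11 + 10 = 21

21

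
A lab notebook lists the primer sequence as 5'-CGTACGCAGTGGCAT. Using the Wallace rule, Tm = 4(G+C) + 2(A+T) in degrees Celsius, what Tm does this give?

Scanning the sequence gives A=3, T=3, G=5, C=4.
A+T = 6, G+C = 9
Tm = 2(6) + 4(9) = 12 + 36 = 48°C

48°C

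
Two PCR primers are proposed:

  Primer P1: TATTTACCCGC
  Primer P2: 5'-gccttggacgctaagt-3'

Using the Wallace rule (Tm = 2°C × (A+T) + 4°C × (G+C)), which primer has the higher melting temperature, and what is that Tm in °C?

Primer P2, 50°C

Primer P1: A+T=6, G+C=5 → Tm = 2(6)+4(5) = 32°C
Primer P2: A+T=7, G+C=9 → Tm = 2(7)+4(9) = 50°C
32°C vs 50°C → primer P2 is higher.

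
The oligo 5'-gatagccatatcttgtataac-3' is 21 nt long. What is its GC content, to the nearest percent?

A=7, T=7, C=4, G=3
G+C = 3 + 4 = 7 out of 21 bases
%GC = 7/21 × 100 = 33.33% ≈ 33%

33%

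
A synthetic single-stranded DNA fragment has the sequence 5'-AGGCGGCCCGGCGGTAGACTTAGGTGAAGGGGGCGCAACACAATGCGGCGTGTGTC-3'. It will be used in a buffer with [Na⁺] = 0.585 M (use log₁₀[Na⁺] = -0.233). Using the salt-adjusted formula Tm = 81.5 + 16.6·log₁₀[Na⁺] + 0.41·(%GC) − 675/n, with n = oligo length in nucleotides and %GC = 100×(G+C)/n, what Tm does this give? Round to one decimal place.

92.7°C

Length n = 56. Scanning the sequence gives C=13, T=8, G=24, A=11.
G+C = 37, so %GC = 37/56 × 100 = 66.071%
Salt term: 16.6 × (-0.233) = -3.868
GC term: 0.41 × 66.071 = 27.089; length term: −675/56 = −12.054
Tm = 81.5 + (-3.868) + 27.089 − 12.054 = 92.667 → 92.7°C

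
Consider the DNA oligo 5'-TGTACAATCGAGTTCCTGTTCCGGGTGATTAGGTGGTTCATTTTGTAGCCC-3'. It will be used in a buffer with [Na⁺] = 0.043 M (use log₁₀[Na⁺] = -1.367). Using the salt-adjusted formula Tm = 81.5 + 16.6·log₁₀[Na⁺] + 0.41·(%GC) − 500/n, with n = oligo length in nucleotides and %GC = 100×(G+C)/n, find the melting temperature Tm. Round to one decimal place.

68.3°C

Length n = 51. Counting bases: C=10, T=19, A=8, G=14
G+C = 24, so %GC = 24/51 × 100 = 47.059%
Salt term: 16.6 × (-1.367) = -22.692
GC term: 0.41 × 47.059 = 19.294; length term: −500/51 = −9.804
Tm = 81.5 + (-22.692) + 19.294 − 9.804 = 68.298 → 68.3°C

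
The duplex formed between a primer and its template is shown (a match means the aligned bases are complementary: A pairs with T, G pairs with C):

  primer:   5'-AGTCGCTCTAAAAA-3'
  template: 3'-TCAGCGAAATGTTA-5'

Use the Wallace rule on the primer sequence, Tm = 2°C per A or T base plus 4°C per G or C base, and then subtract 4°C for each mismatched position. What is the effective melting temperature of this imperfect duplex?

Primer base counts: A=6, T=3, G=2, C=3 → A+T=9, G+C=5
Perfect-match Tm = 2(9) + 4(5) = 18 + 20 = 38°C
Mismatches (positions where the bases are not complementary): 3 (at positions 8, 11, 14)
Effective Tm = 38 − 3×4 = 38 − 12 = 26°C

26°C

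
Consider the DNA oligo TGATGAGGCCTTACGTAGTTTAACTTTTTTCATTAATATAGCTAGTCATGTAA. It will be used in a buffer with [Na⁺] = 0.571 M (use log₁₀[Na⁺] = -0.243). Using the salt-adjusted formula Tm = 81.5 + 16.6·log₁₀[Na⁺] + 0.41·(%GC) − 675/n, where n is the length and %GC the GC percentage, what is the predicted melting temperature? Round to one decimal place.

Length n = 53. A=15, C=7, G=9, T=22
G+C = 16, so %GC = 16/53 × 100 = 30.189%
Salt term: 16.6 × (-0.243) = -4.034
GC term: 0.41 × 30.189 = 12.377; length term: −675/53 = −12.736
Tm = 81.5 + (-4.034) + 12.377 − 12.736 = 77.107 → 77.1°C

77.1°C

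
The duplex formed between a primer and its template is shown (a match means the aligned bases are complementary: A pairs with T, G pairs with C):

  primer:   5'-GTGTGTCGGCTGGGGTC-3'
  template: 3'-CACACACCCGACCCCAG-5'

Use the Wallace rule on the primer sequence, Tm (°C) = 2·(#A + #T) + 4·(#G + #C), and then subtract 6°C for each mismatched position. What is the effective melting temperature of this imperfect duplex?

Primer base counts: A=0, T=5, G=9, C=3 → A+T=5, G+C=12
Perfect-match Tm = 2(5) + 4(12) = 10 + 48 = 58°C
Mismatches (positions where the bases are not complementary): 1 (at position 7)
Effective Tm = 58 − 1×6 = 58 − 6 = 52°C

52°C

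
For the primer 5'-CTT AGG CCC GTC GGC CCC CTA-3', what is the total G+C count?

15

Base counts: G=5, T=4, C=10, A=2
Total G or C: 5 + 10 = 15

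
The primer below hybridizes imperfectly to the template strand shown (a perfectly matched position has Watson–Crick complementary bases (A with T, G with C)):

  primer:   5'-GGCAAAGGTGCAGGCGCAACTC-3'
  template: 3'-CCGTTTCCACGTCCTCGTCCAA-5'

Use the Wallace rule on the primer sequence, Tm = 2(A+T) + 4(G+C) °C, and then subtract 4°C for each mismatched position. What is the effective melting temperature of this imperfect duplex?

56°C

Primer base counts: A=6, T=2, G=8, C=6 → A+T=8, G+C=14
Perfect-match Tm = 2(8) + 4(14) = 16 + 56 = 72°C
Mismatches (positions where the bases are not complementary): 4 (at positions 15, 19, 20, 22)
Effective Tm = 72 − 4×4 = 72 − 16 = 56°C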